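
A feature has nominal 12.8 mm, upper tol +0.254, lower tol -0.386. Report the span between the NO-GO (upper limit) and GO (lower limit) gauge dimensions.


GO = nominal - lower_tol (smallest hole = maximum material condition)
GO = 12.8 - 0.386 = 12.414
NO-GO = nominal + upper_tol (largest hole = least material condition)
NO-GO = 12.8 + 0.254 = 13.054
spread = NO-GO - GO = 13.054 - 12.414 = 0.6400

0.6400


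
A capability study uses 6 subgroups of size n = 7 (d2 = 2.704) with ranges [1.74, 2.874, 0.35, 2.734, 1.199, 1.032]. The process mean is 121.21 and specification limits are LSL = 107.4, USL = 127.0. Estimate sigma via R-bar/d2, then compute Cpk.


R_bar = (1.74 + 2.874 + 0.35 + 2.734 + 1.199 + 1.032) / 6 = 1.6548333
sigma = R_bar / d2 = 1.6548333 / 2.704 = 0.61199456
Cp = (USL - LSL)/(6*sigma) = (127.0 - 107.4)/(6*0.61199456) = 5.3377
Cpu = (127.0 - 121.21)/(3*0.61199456) = 3.1536
Cpl = (121.21 - 107.4)/(3*0.61199456) = 7.5219
Cpk = min(Cpu, Cpl) = 3.1536

3.1536


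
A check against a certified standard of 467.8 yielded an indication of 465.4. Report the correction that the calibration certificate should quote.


Correction = standard - reading
= 467.8 - 465.4
= 2.4000

2.4000


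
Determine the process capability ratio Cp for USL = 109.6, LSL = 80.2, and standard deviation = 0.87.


Cp = (USL - LSL) / (6 * sigma)
= (109.6 - 80.2) / (6 * 0.87)
= 29.4000 / 5.2200
= 5.6322

5.6322


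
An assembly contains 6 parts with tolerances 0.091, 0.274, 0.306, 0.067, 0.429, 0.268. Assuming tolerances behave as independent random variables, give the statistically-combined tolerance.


RSS = sqrt(0.091^2 + 0.274^2 + 0.306^2 + 0.067^2 + 0.429^2 + 0.268^2)
= sqrt(0.437347)
= 0.6613

0.6613


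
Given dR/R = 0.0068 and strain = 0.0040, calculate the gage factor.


GF = (dR/R) / epsilon
= 0.0068 / 0.0040
= 1.7000

1.7000


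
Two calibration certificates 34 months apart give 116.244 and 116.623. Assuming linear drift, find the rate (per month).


rate = (v2 - v1) / months
= (116.623 - 116.244) / 34
= 0.3790 / 34
= 0.0111

0.0111


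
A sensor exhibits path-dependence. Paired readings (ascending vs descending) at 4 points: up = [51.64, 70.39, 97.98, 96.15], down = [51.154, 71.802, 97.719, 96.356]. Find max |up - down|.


|51.64 - 51.154| = 0.4860
|70.39 - 71.802| = 1.4120
|97.98 - 97.719| = 0.2610
|96.15 - 96.356| = 0.2060
hysteresis = max(diffs) = 1.4120

1.4120


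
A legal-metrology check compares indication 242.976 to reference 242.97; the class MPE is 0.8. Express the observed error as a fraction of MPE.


e = indication - reference = 242.976 - 242.97 = 0.0060
|e| = 0.0060
ratio = |e| / MPE = 0.0060 / 0.8
ratio = 0.0075

0.0075


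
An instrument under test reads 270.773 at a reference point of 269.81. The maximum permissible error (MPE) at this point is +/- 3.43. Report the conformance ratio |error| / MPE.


e = indication - reference = 270.773 - 269.81 = 0.9630
|e| = 0.9630
ratio = |e| / MPE = 0.9630 / 3.43
ratio = 0.2808

0.2808


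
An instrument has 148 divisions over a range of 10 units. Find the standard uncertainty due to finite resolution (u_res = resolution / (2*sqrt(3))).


resolution = range / divisions
resolution = 10 / 148 = 0.067567568
u_res = resolution / (2*sqrt(3))
u_res = 0.067567568 / 3.4641016
u_res = 0.0195

0.0195


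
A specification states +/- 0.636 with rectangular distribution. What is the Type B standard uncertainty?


u_B = half_width / sqrt(3)
u_B = 0.636 / 1.7320508
u_B = 0.3672

0.3672


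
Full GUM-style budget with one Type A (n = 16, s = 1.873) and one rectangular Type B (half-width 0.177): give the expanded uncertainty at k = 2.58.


u_A = s / sqrt(n) = 1.873 / sqrt(16) = 0.46825
u_B = half_width / sqrt(3) = 0.177 / sqrt(3) = 0.102191
uc = sqrt(u_A^2 + u_B^2) = sqrt(0.46825^2 + 0.102191^2) = 0.47927139
U = k * uc = 2.58 * 0.47927139
U = 1.2365

1.2365


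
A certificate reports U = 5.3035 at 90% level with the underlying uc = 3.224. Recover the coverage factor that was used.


k = U / uc
k = 5.3035 / 3.224
k = 1.645

1.645


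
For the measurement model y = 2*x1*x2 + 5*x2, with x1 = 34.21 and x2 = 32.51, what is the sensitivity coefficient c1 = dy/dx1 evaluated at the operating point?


y = 2*x1*x2 + 5*x2
dy/dx1 = 2*x2
Evaluate at x2 = 32.51: c1 = 2 * 32.51
c1 = 65.0200

65.0200


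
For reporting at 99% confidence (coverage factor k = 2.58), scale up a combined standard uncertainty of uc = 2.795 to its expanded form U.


U = k * uc
U = 2.58 * 2.795
U = 7.2111

7.2111


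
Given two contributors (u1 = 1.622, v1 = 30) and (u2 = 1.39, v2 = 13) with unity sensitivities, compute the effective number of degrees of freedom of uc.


uc = sqrt(u1^2 + u2^2) = sqrt(1.622^2 + 1.39^2) = 2.1361142
v_eff = uc^4 / (u1^4/v1 + u2^4/v2)
= 2.1361142^4 / (1.622^4/30 + 1.39^4/13)
= 20.820822 / 0.517873
v_eff = 40.2045

40.2045


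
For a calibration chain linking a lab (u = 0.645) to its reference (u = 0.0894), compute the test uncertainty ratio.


TUR = u_lab / u_ref
= 0.645 / 0.0894
= 7.2148

7.2148


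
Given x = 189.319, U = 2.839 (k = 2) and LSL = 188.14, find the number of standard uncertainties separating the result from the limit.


u = U / k = 2.839 / 2 = 1.4195
margin = |LSL - x| = |188.14 - 189.319| = 1.179
z = margin / u = 1.179 / 1.4195
z = 0.8306

0.8306


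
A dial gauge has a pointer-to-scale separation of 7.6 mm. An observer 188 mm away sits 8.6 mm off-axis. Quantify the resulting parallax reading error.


error = h * offset / d
= 7.6 * 8.6 / 188
= 0.3477

0.3477


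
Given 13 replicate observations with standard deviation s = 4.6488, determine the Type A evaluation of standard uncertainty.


u_A = s / sqrt(n)
u_A = 4.6488 / sqrt(13)
u_A = 4.6488 / 3.6055513
u_A = 1.2893

1.2893


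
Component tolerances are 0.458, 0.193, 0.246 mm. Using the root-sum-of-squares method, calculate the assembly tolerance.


RSS = sqrt(0.458^2 + 0.193^2 + 0.246^2)
= sqrt(0.307529)
= 0.5546

0.5546


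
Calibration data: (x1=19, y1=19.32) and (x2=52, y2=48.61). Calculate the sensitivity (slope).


slope = (y2 - y1) / (x2 - x1)
= (48.61 - 19.32) / (52 - 19)
= 29.2900 / 33
= 0.8876

0.8876


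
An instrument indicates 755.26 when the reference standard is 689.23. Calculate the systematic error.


Systematic error = measured - true
= 755.26 - 689.23
= 66.0300

66.0300


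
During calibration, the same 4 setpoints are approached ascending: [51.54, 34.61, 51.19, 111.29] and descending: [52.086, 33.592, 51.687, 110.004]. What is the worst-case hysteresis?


|51.54 - 52.086| = 0.5460
|34.61 - 33.592| = 1.0180
|51.19 - 51.687| = 0.4970
|111.29 - 110.004| = 1.2860
hysteresis = max(diffs) = 1.2860

1.2860


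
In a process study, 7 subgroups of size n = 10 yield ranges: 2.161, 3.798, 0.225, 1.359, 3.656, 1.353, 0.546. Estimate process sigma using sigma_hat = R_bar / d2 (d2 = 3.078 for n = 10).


R_bar = (2.161 + 3.798 + 0.225 + 1.359 + 3.656 + 1.353 + 0.546) / 7
R_bar = 13.098 / 7 = 1.8711429
sigma_hat = R_bar / d2 = 1.8711429 / 3.078 = 0.6079

0.6079


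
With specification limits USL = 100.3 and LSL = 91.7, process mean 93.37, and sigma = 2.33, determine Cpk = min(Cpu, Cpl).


Cpu = (USL - mean) / (3*sigma) = (100.3 - 93.37) / (3*2.33) = 0.9914
Cpl = (mean - LSL) / (3*sigma) = (93.37 - 91.7) / (3*2.33) = 0.2389
Cpk = min(Cpu, Cpl) = 0.2389

0.2389


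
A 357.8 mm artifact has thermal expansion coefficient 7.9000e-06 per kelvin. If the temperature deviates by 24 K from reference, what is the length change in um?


dL = L * alpha * dT
= 357.8 * 7.9000e-06 * 24
= 0.0678389 mm
dL_um = 0.0678389 * 1000 = 67.8389 um

67.8389


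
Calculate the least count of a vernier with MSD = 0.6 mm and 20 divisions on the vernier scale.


LC = MSD / n_div
= 0.6 / 20
= 0.0300

0.0300


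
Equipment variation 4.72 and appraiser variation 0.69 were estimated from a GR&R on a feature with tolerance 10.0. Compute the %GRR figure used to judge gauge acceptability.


GRR = sqrt(EV^2 + AV^2) = sqrt(4.72^2 + 0.69^2) = 4.7701677
%GRR = GRR / tol * 100 = 4.7701677 / 10.0 * 100
%GRR = 47.7017

47.7017


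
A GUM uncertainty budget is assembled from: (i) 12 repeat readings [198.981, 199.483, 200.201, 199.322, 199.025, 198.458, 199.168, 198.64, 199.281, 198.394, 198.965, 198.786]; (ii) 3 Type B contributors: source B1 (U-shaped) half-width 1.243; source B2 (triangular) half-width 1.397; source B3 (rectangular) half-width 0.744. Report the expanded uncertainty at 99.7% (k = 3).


mean = (198.981 + 199.483 + 200.201 + 199.322 + 199.025 + 198.458 + 199.168 + 198.64 + 199.281 + 198.394 + 198.965 + 198.786) / 12 = 199.0586667
s = sqrt(sum((x - mean)^2)/(n-1)) = 0.49395111
u_A = s / sqrt(n) = 0.49395111 / sqrt(12) = 0.1425914
u_B1 = 1.243 / sqrt(2) = 0.87893373
u_B2 = 1.397 / sqrt(6) = 0.57032286
u_B3 = 0.744 / sqrt(3) = 0.4295486
uc = sqrt(0.1425914^2 + 0.87893373^2 + 0.57032286^2 + 0.4295486^2) = 1.1413312
U = k * uc = 3 * 1.1413312
U = 3.4240

3.4240


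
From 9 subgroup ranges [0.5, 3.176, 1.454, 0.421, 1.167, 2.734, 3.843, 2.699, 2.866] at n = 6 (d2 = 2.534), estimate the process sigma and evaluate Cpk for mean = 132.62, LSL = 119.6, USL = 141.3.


R_bar = (0.5 + 3.176 + 1.454 + 0.421 + 1.167 + 2.734 + 3.843 + 2.699 + 2.866) / 9 = 2.0955556
sigma = R_bar / d2 = 2.0955556 / 2.534 = 0.82697537
Cp = (USL - LSL)/(6*sigma) = (141.3 - 119.6)/(6*0.82697537) = 4.3734
Cpu = (141.3 - 132.62)/(3*0.82697537) = 3.4987
Cpl = (132.62 - 119.6)/(3*0.82697537) = 5.2480
Cpk = min(Cpu, Cpl) = 3.4987

3.4987


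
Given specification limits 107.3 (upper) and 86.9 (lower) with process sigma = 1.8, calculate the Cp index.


Cp = (USL - LSL) / (6 * sigma)
= (107.3 - 86.9) / (6 * 1.8)
= 20.4000 / 10.8000
= 1.8889

1.8889


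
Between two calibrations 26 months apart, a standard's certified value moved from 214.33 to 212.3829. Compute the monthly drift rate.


rate = (v2 - v1) / months
= (212.3829 - 214.33) / 26
= -1.9471 / 26
= -0.0749

-0.0749


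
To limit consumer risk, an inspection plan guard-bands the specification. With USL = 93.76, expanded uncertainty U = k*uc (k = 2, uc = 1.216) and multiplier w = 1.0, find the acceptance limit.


U = k * uc = 2 * 1.216 = 2.432
guard band g = w * U = 1.0 * 2.432 = 2.432
AL = USL - g = 93.76 - 2.432
AL = 91.3280

91.3280


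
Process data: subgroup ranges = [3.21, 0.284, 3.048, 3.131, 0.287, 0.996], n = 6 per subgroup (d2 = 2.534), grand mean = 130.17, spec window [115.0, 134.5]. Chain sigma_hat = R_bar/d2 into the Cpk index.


R_bar = (3.21 + 0.284 + 3.048 + 3.131 + 0.287 + 0.996) / 6 = 1.826
sigma = R_bar / d2 = 1.826 / 2.534 = 0.72059984
Cp = (USL - LSL)/(6*sigma) = (134.5 - 115.0)/(6*0.72059984) = 4.5101
Cpu = (134.5 - 130.17)/(3*0.72059984) = 2.0030
Cpl = (130.17 - 115.0)/(3*0.72059984) = 7.0173
Cpk = min(Cpu, Cpl) = 2.0030

2.0030


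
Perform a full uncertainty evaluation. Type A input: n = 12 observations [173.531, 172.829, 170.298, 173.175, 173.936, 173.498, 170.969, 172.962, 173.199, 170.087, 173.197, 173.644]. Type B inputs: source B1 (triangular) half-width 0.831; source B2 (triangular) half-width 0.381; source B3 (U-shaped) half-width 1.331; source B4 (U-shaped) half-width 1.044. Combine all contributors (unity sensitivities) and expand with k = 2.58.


mean = (173.531 + 172.829 + 170.298 + 173.175 + 173.936 + 173.498 + 170.969 + 172.962 + 173.199 + 170.087 + 173.197 + 173.644) / 12 = 172.6104167
s = sqrt(sum((x - mean)^2)/(n-1)) = 1.3501027
u_A = s / sqrt(n) = 1.3501027 / sqrt(12) = 0.38974108
u_B1 = 0.831 / sqrt(6) = 0.33925433
u_B2 = 0.381 / sqrt(6) = 0.1555426
u_B3 = 1.331 / sqrt(2) = 0.94115913
u_B4 = 1.044 / sqrt(2) = 0.73821948
uc = sqrt(0.38974108^2 + 0.33925433^2 + 0.1555426^2 + 0.94115913^2 + 0.73821948^2) = 1.3122247
U = k * uc = 2.58 * 1.3122247
U = 3.3855

3.3855


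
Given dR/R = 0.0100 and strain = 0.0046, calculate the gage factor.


GF = (dR/R) / epsilon
= 0.0100 / 0.0046
= 2.1739

2.1739


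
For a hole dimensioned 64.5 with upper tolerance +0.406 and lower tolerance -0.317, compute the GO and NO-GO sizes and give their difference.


GO = nominal - lower_tol (smallest hole = maximum material condition)
GO = 64.5 - 0.317 = 64.183
NO-GO = nominal + upper_tol (largest hole = least material condition)
NO-GO = 64.5 + 0.406 = 64.906
spread = NO-GO - GO = 64.906 - 64.183 = 0.7230

0.7230


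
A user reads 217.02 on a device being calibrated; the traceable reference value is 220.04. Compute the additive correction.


Correction = standard - reading
= 220.04 - 217.02
= 3.0200

3.0200


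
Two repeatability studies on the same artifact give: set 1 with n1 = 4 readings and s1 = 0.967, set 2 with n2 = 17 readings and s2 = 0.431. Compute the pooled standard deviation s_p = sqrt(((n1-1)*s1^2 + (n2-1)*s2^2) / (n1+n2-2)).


s_p = sqrt(((n1-1)*s1^2 + (n2-1)*s2^2) / (n1+n2-2))
numerator = (4-1)*0.967^2 + (17-1)*0.431^2 = 2.805267 + 2.972176 = 5.777443
denominator = 4 + 17 - 2 = 19
s_p^2 = 5.777443 / 19 = 0.30407595
s_p = sqrt(0.30407595) = 0.5514

0.5514


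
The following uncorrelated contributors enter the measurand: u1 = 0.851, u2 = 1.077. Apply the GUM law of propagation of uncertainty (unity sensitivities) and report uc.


uc = sqrt(0.851^2 + 1.077^2)
uc = sqrt(1.88413)
uc = 1.3726

1.3726


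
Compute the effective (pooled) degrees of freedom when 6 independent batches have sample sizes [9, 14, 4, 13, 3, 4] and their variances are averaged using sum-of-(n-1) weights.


nu = sum_i (n_i - 1)
nu = ((9 - 1) + (14 - 1) + (4 - 1) + (13 - 1) + (3 - 1) + (4 - 1))
nu = 8 + 13 + 3 + 12 + 2 + 3
nu = 41

41


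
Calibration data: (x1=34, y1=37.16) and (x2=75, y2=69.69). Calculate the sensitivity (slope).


slope = (y2 - y1) / (x2 - x1)
= (69.69 - 37.16) / (75 - 34)
= 32.5300 / 41
= 0.7934

0.7934


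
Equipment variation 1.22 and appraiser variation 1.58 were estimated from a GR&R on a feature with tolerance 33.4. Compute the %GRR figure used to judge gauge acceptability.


GRR = sqrt(EV^2 + AV^2) = sqrt(1.22^2 + 1.58^2) = 1.9961964
%GRR = GRR / tol * 100 = 1.9961964 / 33.4 * 100
%GRR = 5.9766

5.9766


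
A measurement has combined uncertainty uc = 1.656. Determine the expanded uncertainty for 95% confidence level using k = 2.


U = k * uc
U = 2 * 1.656
U = 3.3120

3.3120


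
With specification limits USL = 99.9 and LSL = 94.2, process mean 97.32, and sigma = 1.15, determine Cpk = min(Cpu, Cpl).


Cpu = (USL - mean) / (3*sigma) = (99.9 - 97.32) / (3*1.15) = 0.7478
Cpl = (mean - LSL) / (3*sigma) = (97.32 - 94.2) / (3*1.15) = 0.9043
Cpk = min(Cpu, Cpl) = 0.7478

0.7478


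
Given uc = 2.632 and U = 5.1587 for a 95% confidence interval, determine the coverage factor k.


k = U / uc
k = 5.1587 / 2.632
k = 1.96

1.96


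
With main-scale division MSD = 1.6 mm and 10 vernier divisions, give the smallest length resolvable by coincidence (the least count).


LC = MSD / n_div
= 1.6 / 10
= 0.1600

0.1600


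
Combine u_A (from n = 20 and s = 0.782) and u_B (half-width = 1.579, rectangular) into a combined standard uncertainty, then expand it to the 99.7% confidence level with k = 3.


u_A = s / sqrt(n) = 0.782 / sqrt(20) = 0.17486052
u_B = half_width / sqrt(3) = 1.579 / sqrt(3) = 0.91163608
uc = sqrt(u_A^2 + u_B^2) = sqrt(0.17486052^2 + 0.91163608^2) = 0.92825457
U = k * uc = 3 * 0.92825457
U = 2.7848

2.7848


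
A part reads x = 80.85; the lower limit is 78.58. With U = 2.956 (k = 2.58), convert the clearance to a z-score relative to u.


u = U / k = 2.956 / 2.58 = 1.1457364
margin = |LSL - x| = |78.58 - 80.85| = 2.27
z = margin / u = 2.27 / 1.1457364
z = 1.9813

1.9813


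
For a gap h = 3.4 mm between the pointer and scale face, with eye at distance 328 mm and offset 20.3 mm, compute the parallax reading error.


error = h * offset / d
= 3.4 * 20.3 / 328
= 0.2104

0.2104


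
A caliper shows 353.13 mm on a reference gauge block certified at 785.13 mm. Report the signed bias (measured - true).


Systematic error = measured - true
= 353.13 - 785.13
= -432.0000

-432.0000


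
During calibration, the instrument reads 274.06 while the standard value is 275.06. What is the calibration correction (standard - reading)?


Correction = standard - reading
= 275.06 - 274.06
= 1.0000

1.0000


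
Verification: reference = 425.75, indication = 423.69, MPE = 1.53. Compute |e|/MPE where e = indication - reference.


e = indication - reference = 423.69 - 425.75 = -2.0600
|e| = 2.0600
ratio = |e| / MPE = 2.0600 / 1.53
ratio = 1.3464

1.3464


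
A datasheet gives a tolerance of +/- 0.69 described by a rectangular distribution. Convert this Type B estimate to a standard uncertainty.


u_B = half_width / sqrt(3)
u_B = 0.69 / 1.7320508
u_B = 0.3984

0.3984


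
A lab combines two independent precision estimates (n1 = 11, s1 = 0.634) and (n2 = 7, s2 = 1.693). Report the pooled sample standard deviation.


s_p = sqrt(((n1-1)*s1^2 + (n2-1)*s2^2) / (n1+n2-2))
numerator = (11-1)*0.634^2 + (7-1)*1.693^2 = 4.01956 + 17.197494 = 21.217054
denominator = 11 + 7 - 2 = 16
s_p^2 = 21.217054 / 16 = 1.3260659
s_p = sqrt(1.3260659) = 1.1515

1.1515


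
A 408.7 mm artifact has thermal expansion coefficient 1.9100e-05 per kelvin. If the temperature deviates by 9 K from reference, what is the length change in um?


dL = L * alpha * dT
= 408.7 * 1.9100e-05 * 9
= 0.0702555 mm
dL_um = 0.0702555 * 1000 = 70.2555 um

70.2555


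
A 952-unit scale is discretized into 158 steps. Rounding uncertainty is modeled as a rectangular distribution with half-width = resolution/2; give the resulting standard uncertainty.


resolution = range / divisions
resolution = 952 / 158 = 6.0253165
u_res = resolution / (2*sqrt(3))
u_res = 6.0253165 / 3.4641016
u_res = 1.7394

1.7394


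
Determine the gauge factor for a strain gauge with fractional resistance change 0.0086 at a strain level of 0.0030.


GF = (dR/R) / epsilon
= 0.0086 / 0.0030
= 2.8667

2.8667


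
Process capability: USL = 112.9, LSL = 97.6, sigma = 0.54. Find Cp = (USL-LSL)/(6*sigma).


Cp = (USL - LSL) / (6 * sigma)
= (112.9 - 97.6) / (6 * 0.54)
= 15.3000 / 3.2400
= 4.7222

4.7222


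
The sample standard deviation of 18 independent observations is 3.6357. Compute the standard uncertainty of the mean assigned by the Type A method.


u_A = s / sqrt(n)
u_A = 3.6357 / sqrt(18)
u_A = 3.6357 / 4.2426407
u_A = 0.8569

0.8569


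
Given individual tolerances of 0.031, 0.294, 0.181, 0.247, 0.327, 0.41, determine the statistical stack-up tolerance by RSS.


RSS = sqrt(0.031^2 + 0.294^2 + 0.181^2 + 0.247^2 + 0.327^2 + 0.41^2)
= sqrt(0.456196)
= 0.6754

0.6754


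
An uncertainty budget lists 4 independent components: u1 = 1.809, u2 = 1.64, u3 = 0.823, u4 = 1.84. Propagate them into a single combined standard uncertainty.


uc = sqrt(1.809^2 + 1.64^2 + 0.823^2 + 1.84^2)
uc = sqrt(10.02501)
uc = 3.1662

3.1662


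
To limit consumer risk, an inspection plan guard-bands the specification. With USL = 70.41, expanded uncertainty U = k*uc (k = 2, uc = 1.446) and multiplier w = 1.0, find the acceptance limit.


U = k * uc = 2 * 1.446 = 2.892
guard band g = w * U = 1.0 * 2.892 = 2.892
AL = USL - g = 70.41 - 2.892
AL = 67.5180

67.5180


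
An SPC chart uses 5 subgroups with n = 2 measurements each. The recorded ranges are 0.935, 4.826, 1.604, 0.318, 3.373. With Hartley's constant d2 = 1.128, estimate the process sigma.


R_bar = (0.935 + 4.826 + 1.604 + 0.318 + 3.373) / 5
R_bar = 11.056 / 5 = 2.2112
sigma_hat = R_bar / d2 = 2.2112 / 1.128 = 1.9603

1.9603


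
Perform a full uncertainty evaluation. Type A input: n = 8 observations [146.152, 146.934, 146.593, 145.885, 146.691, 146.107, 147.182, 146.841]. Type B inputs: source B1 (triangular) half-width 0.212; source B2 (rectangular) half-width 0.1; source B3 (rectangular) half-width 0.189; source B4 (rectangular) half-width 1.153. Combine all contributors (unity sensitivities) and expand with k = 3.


mean = (146.152 + 146.934 + 146.593 + 145.885 + 146.691 + 146.107 + 147.182 + 146.841) / 8 = 146.548125
s = sqrt(sum((x - mean)^2)/(n-1)) = 0.4551516
u_A = s / sqrt(n) = 0.4551516 / sqrt(8) = 0.16092039
u_B1 = 0.212 / sqrt(6) = 0.086548638
u_B2 = 0.1 / sqrt(3) = 0.057735027
u_B3 = 0.189 / sqrt(3) = 0.1091192
u_B4 = 1.153 / sqrt(3) = 0.66568486
uc = sqrt(0.16092039^2 + 0.086548638^2 + 0.057735027^2 + 0.1091192^2 + 0.66568486^2) = 0.70125794
U = k * uc = 3 * 0.70125794
U = 2.1038

2.1038


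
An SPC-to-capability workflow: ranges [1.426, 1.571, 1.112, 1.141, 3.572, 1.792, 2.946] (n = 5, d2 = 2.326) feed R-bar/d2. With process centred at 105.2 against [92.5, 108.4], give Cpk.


R_bar = (1.426 + 1.571 + 1.112 + 1.141 + 3.572 + 1.792 + 2.946) / 7 = 1.9371429
sigma = R_bar / d2 = 1.9371429 / 2.326 = 0.83282154
Cp = (USL - LSL)/(6*sigma) = (108.4 - 92.5)/(6*0.83282154) = 3.1820
Cpu = (108.4 - 105.2)/(3*0.83282154) = 1.2808
Cpl = (105.2 - 92.5)/(3*0.83282154) = 5.0831
Cpk = min(Cpu, Cpl) = 1.2808

1.2808


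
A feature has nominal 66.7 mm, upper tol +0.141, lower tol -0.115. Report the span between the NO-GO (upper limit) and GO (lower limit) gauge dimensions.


GO = nominal - lower_tol (smallest hole = maximum material condition)
GO = 66.7 - 0.115 = 66.585
NO-GO = nominal + upper_tol (largest hole = least material condition)
NO-GO = 66.7 + 0.141 = 66.841
spread = NO-GO - GO = 66.841 - 66.585 = 0.2560

0.2560


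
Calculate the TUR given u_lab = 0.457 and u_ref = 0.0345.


TUR = u_lab / u_ref
= 0.457 / 0.0345
= 13.2464

13.2464


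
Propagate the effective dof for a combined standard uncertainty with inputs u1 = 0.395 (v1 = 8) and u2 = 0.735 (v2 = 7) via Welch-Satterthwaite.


uc = sqrt(u1^2 + u2^2) = sqrt(0.395^2 + 0.735^2) = 0.83441596
v_eff = uc^4 / (u1^4/v1 + u2^4/v2)
= 0.83441596^4 / (0.395^4/8 + 0.735^4/7)
= 0.48476405 / 0.044734839
v_eff = 10.8364

10.8364


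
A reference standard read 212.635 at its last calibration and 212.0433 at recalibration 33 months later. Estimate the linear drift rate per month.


rate = (v2 - v1) / months
= (212.0433 - 212.635) / 33
= -0.5917 / 33
= -0.0179

-0.0179


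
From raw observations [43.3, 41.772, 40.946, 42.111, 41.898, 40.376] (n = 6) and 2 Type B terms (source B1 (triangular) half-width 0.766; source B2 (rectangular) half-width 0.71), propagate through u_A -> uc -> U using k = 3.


mean = (43.3 + 41.772 + 40.946 + 42.111 + 41.898 + 40.376) / 6 = 41.73383333
s = sqrt(sum((x - mean)^2)/(n-1)) = 1.008755
u_A = s / sqrt(n) = 1.008755 / sqrt(6) = 0.4118225
u_B1 = 0.766 / sqrt(6) = 0.31271819
u_B2 = 0.71 / sqrt(3) = 0.40991869
uc = sqrt(0.4118225^2 + 0.31271819^2 + 0.40991869^2) = 0.65986648
U = k * uc = 3 * 0.65986648
U = 1.9796

1.9796


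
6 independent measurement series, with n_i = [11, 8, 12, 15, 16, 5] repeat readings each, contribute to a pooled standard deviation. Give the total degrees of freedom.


nu = sum_i (n_i - 1)
nu = ((11 - 1) + (8 - 1) + (12 - 1) + (15 - 1) + (16 - 1) + (5 - 1))
nu = 10 + 7 + 11 + 14 + 15 + 4
nu = 61

61


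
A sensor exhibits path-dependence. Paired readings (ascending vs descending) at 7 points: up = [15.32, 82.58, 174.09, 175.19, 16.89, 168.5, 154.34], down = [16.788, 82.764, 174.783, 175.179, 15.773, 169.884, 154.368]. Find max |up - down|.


|15.32 - 16.788| = 1.4680
|82.58 - 82.764| = 0.1840
|174.09 - 174.783| = 0.6930
|175.19 - 175.179| = 0.0110
|16.89 - 15.773| = 1.1170
|168.5 - 169.884| = 1.3840
|154.34 - 154.368| = 0.0280
hysteresis = max(diffs) = 1.4680

1.4680


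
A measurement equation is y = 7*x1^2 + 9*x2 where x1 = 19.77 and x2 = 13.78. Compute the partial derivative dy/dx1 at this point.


y = 7*x1^2 + 9*x2
dy/dx1 = 2*7*x1
Evaluate at x1 = 19.77: c1 = 14 * 19.77
c1 = 276.7800

276.7800


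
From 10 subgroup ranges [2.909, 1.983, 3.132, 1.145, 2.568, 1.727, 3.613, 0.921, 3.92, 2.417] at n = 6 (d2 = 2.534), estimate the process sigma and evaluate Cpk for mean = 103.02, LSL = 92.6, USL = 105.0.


R_bar = (2.909 + 1.983 + 3.132 + 1.145 + 2.568 + 1.727 + 3.613 + 0.921 + 3.92 + 2.417) / 10 = 2.4335
sigma = R_bar / d2 = 2.4335 / 2.534 = 0.96033938
Cp = (USL - LSL)/(6*sigma) = (105.0 - 92.6)/(6*0.96033938) = 2.1520
Cpu = (105.0 - 103.02)/(3*0.96033938) = 0.6873
Cpl = (103.02 - 92.6)/(3*0.96033938) = 3.6168
Cpk = min(Cpu, Cpl) = 0.6873

0.6873


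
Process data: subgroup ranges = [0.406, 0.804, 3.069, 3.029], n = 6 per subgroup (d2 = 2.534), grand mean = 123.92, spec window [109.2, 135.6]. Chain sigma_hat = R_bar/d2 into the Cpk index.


R_bar = (0.406 + 0.804 + 3.069 + 3.029) / 4 = 1.827
sigma = R_bar / d2 = 1.827 / 2.534 = 0.72099448
Cp = (USL - LSL)/(6*sigma) = (135.6 - 109.2)/(6*0.72099448) = 6.1027
Cpu = (135.6 - 123.92)/(3*0.72099448) = 5.3999
Cpl = (123.92 - 109.2)/(3*0.72099448) = 6.8054
Cpk = min(Cpu, Cpl) = 5.3999

5.3999


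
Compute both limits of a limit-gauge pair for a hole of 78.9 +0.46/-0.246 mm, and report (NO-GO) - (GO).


GO = nominal - lower_tol (smallest hole = maximum material condition)
GO = 78.9 - 0.246 = 78.654
NO-GO = nominal + upper_tol (largest hole = least material condition)
NO-GO = 78.9 + 0.46 = 79.36
spread = NO-GO - GO = 79.36 - 78.654 = 0.7060

0.7060


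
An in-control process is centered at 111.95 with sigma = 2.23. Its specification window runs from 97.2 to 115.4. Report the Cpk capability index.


Cpu = (USL - mean) / (3*sigma) = (115.4 - 111.95) / (3*2.23) = 0.5157
Cpl = (mean - LSL) / (3*sigma) = (111.95 - 97.2) / (3*2.23) = 2.2048
Cpk = min(Cpu, Cpl) = 0.5157

0.5157


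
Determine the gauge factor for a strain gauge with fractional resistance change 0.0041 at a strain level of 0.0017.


GF = (dR/R) / epsilon
= 0.0041 / 0.0017
= 2.4118

2.4118


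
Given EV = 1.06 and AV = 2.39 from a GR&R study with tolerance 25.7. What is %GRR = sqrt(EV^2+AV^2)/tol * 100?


GRR = sqrt(EV^2 + AV^2) = sqrt(1.06^2 + 2.39^2) = 2.6145172
%GRR = GRR / tol * 100 = 2.6145172 / 25.7 * 100
%GRR = 10.1732

10.1732


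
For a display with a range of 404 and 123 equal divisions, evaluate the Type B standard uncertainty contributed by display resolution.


resolution = range / divisions
resolution = 404 / 123 = 3.2845528
u_res = resolution / (2*sqrt(3))
u_res = 3.2845528 / 3.4641016
u_res = 0.9482

0.9482


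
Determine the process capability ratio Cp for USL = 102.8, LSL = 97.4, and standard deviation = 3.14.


Cp = (USL - LSL) / (6 * sigma)
= (102.8 - 97.4) / (6 * 3.14)
= 5.4000 / 18.8400
= 0.2866

0.2866


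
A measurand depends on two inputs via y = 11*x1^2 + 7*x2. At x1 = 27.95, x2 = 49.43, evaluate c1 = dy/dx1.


y = 11*x1^2 + 7*x2
dy/dx1 = 2*11*x1
Evaluate at x1 = 27.95: c1 = 22 * 27.95
c1 = 614.9000

614.9000


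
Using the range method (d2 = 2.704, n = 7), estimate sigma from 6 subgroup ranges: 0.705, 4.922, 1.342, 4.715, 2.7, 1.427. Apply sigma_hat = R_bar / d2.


R_bar = (0.705 + 4.922 + 1.342 + 4.715 + 2.7 + 1.427) / 6
R_bar = 15.811 / 6 = 2.6351667
sigma_hat = R_bar / d2 = 2.6351667 / 2.704 = 0.9745

0.9745


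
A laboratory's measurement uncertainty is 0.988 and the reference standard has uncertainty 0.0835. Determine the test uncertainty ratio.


TUR = u_lab / u_ref
= 0.988 / 0.0835
= 11.8323

11.8323


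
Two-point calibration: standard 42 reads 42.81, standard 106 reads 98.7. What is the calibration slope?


slope = (y2 - y1) / (x2 - x1)
= (98.7 - 42.81) / (106 - 42)
= 55.8900 / 64
= 0.8733

0.8733


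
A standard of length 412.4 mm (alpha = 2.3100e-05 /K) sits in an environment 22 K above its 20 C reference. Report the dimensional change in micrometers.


dL = L * alpha * dT
= 412.4 * 2.3100e-05 * 22
= 0.2095817 mm
dL_um = 0.2095817 * 1000 = 209.5817 um

209.5817


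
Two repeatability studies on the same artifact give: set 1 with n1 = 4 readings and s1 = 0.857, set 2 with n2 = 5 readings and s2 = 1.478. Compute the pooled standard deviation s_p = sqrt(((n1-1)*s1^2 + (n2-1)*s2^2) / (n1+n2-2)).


s_p = sqrt(((n1-1)*s1^2 + (n2-1)*s2^2) / (n1+n2-2))
numerator = (4-1)*0.857^2 + (5-1)*1.478^2 = 2.203347 + 8.737936 = 10.941283
denominator = 4 + 5 - 2 = 7
s_p^2 = 10.941283 / 7 = 1.5630404
s_p = sqrt(1.5630404) = 1.2502

1.2502


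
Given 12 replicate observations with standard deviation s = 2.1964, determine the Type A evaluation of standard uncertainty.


u_A = s / sqrt(n)
u_A = 2.1964 / sqrt(12)
u_A = 2.1964 / 3.4641016
u_A = 0.6340

0.6340


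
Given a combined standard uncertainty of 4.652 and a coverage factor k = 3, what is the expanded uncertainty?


U = k * uc
U = 3 * 4.652
U = 13.9560

13.9560


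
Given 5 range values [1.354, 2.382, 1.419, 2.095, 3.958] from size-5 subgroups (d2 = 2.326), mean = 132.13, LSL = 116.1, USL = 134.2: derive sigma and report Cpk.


R_bar = (1.354 + 2.382 + 1.419 + 2.095 + 3.958) / 5 = 2.2416
sigma = R_bar / d2 = 2.2416 / 2.326 = 0.96371453
Cp = (USL - LSL)/(6*sigma) = (134.2 - 116.1)/(6*0.96371453) = 3.1302
Cpu = (134.2 - 132.13)/(3*0.96371453) = 0.7160
Cpl = (132.13 - 116.1)/(3*0.96371453) = 5.5445
Cpk = min(Cpu, Cpl) = 0.7160

0.7160


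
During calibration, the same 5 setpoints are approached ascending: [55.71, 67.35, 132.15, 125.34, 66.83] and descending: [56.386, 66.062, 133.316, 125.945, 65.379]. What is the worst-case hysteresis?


|55.71 - 56.386| = 0.6760
|67.35 - 66.062| = 1.2880
|132.15 - 133.316| = 1.1660
|125.34 - 125.945| = 0.6050
|66.83 - 65.379| = 1.4510
hysteresis = max(diffs) = 1.4510

1.4510


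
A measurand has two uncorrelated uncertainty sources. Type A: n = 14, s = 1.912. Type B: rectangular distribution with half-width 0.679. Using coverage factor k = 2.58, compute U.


u_A = s / sqrt(n) = 1.912 / sqrt(14) = 0.51100349
u_B = half_width / sqrt(3) = 0.679 / sqrt(3) = 0.39202083
uc = sqrt(u_A^2 + u_B^2) = sqrt(0.51100349^2 + 0.39202083^2) = 0.64405349
U = k * uc = 2.58 * 0.64405349
U = 1.6617

1.6617


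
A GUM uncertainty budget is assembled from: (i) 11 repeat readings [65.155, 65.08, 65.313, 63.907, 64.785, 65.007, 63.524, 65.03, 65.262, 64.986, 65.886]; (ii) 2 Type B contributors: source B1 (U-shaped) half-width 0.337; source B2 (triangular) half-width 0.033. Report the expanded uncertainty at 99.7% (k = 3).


mean = (65.155 + 65.08 + 65.313 + 63.907 + 64.785 + 65.007 + 63.524 + 65.03 + 65.262 + 64.986 + 65.886) / 11 = 64.90318182
s = sqrt(sum((x - mean)^2)/(n-1)) = 0.65570707
u_A = s / sqrt(n) = 0.65570707 / sqrt(11) = 0.19770312
u_B1 = 0.337 / sqrt(2) = 0.23829499
u_B2 = 0.033 / sqrt(6) = 0.013472194
uc = sqrt(0.19770312^2 + 0.23829499^2 + 0.013472194^2) = 0.30992342
U = k * uc = 3 * 0.30992342
U = 0.9298

0.9298


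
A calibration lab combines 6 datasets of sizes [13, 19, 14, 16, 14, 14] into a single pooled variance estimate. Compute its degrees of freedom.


nu = sum_i (n_i - 1)
nu = ((13 - 1) + (19 - 1) + (14 - 1) + (16 - 1) + (14 - 1) + (14 - 1))
nu = 12 + 18 + 13 + 15 + 13 + 13
nu = 84

84


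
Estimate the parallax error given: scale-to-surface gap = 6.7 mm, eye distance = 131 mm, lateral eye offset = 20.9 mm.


error = h * offset / d
= 6.7 * 20.9 / 131
= 1.0689

1.0689


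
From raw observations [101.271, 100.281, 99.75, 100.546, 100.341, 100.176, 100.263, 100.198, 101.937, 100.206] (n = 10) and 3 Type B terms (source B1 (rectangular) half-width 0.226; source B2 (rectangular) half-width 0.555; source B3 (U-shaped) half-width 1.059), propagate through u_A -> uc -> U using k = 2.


mean = (101.271 + 100.281 + 99.75 + 100.546 + 100.341 + 100.176 + 100.263 + 100.198 + 101.937 + 100.206) / 10 = 100.4969
s = sqrt(sum((x - mean)^2)/(n-1)) = 0.63560618
u_A = s / sqrt(n) = 0.63560618 / sqrt(10) = 0.20099632
u_B1 = 0.226 / sqrt(3) = 0.13048116
u_B2 = 0.555 / sqrt(3) = 0.3204294
u_B3 = 1.059 / sqrt(2) = 0.74882608
uc = sqrt(0.20099632^2 + 0.13048116^2 + 0.3204294^2 + 0.74882608^2) = 0.84902318
U = k * uc = 2 * 0.84902318
U = 1.6980

1.6980


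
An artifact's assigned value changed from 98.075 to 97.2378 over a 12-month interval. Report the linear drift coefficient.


rate = (v2 - v1) / months
= (97.2378 - 98.075) / 12
= -0.8372 / 12
= -0.0698

-0.0698


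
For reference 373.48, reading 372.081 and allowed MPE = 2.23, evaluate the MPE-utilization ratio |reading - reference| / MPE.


e = indication - reference = 372.081 - 373.48 = -1.3990
|e| = 1.3990
ratio = |e| / MPE = 1.3990 / 2.23
ratio = 0.6274

0.6274


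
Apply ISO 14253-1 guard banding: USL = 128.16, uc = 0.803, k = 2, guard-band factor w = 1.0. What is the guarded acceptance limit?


U = k * uc = 2 * 0.803 = 1.606
guard band g = w * U = 1.0 * 1.606 = 1.606
AL = USL - g = 128.16 - 1.606
AL = 126.5540

126.5540


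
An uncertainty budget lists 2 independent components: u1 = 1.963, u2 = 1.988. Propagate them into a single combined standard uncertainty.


uc = sqrt(1.963^2 + 1.988^2)
uc = sqrt(7.805513)
uc = 2.7938

2.7938


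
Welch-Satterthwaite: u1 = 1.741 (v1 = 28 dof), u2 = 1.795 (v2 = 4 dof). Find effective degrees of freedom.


uc = sqrt(u1^2 + u2^2) = sqrt(1.741^2 + 1.795^2) = 2.5006211
v_eff = uc^4 / (u1^4/v1 + u2^4/v2)
= 2.5006211^4 / (1.741^4/28 + 1.795^4/4)
= 39.101333 / 2.9234846
v_eff = 13.3749

13.3749


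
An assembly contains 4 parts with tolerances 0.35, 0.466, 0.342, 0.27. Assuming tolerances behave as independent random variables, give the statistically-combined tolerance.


RSS = sqrt(0.35^2 + 0.466^2 + 0.342^2 + 0.27^2)
= sqrt(0.52952)
= 0.7277

0.7277


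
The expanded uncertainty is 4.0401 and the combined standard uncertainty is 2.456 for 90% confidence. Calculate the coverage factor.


k = U / uc
k = 4.0401 / 2.456
k = 1.645

1.645


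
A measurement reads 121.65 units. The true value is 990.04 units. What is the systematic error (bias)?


Systematic error = measured - true
= 121.65 - 990.04
= -868.3900

-868.3900


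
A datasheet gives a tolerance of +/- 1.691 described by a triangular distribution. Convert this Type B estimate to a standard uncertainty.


u_B = half_width / sqrt(6)
u_B = 1.691 / 2.4494897
u_B = 0.6903

0.6903


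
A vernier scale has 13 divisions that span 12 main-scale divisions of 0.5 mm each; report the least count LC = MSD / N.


LC = MSD / n_div
= 0.5 / 13
= 0.0385

0.0385


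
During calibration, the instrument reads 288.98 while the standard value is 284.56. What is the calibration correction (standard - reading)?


Correction = standard - reading
= 284.56 - 288.98
= -4.4200

-4.4200


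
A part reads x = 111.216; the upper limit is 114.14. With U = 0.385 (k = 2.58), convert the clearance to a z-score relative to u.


u = U / k = 0.385 / 2.58 = 0.14922481
margin = |USL - x| = |114.14 - 111.216| = 2.924
z = margin / u = 2.924 / 0.14922481
z = 19.5946

19.5946


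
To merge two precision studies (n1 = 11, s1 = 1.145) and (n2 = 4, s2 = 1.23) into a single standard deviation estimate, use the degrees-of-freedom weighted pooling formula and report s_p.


s_p = sqrt(((n1-1)*s1^2 + (n2-1)*s2^2) / (n1+n2-2))
numerator = (11-1)*1.145^2 + (4-1)*1.23^2 = 13.11025 + 4.5387 = 17.64895
denominator = 11 + 4 - 2 = 13
s_p^2 = 17.64895 / 13 = 1.3576115
s_p = sqrt(1.3576115) = 1.1652

1.1652


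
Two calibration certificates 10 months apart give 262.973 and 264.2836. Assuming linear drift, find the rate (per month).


rate = (v2 - v1) / months
= (264.2836 - 262.973) / 10
= 1.3106 / 10
= 0.1311

0.1311


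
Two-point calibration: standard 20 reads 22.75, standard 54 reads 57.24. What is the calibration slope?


slope = (y2 - y1) / (x2 - x1)
= (57.24 - 22.75) / (54 - 20)
= 34.4900 / 34
= 1.0144

1.0144


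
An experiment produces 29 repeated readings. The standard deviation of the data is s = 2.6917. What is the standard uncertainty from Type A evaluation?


u_A = s / sqrt(n)
u_A = 2.6917 / sqrt(29)
u_A = 2.6917 / 5.3851648
u_A = 0.4998

0.4998


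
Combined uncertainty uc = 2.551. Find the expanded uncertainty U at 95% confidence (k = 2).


U = k * uc
U = 2 * 2.551
U = 5.1020

5.1020


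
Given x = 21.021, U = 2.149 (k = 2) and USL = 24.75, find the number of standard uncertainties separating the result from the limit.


u = U / k = 2.149 / 2 = 1.0745
margin = |USL - x| = |24.75 - 21.021| = 3.729
z = margin / u = 3.729 / 1.0745
z = 3.4705

3.4705


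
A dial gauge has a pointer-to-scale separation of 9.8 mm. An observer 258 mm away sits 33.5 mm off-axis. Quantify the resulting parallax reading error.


error = h * offset / d
= 9.8 * 33.5 / 258
= 1.2725

1.2725


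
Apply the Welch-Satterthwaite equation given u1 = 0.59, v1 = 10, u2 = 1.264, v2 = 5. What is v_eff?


uc = sqrt(u1^2 + u2^2) = sqrt(0.59^2 + 1.264^2) = 1.3949179
v_eff = uc^4 / (u1^4/v1 + u2^4/v2)
= 1.3949179^4 / (0.59^4/10 + 1.264^4/5)
= 3.7861219 / 0.52264386
v_eff = 7.2442

7.2442


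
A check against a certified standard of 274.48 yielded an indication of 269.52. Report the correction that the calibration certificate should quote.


Correction = standard - reading
= 274.48 - 269.52
= 4.9600

4.9600


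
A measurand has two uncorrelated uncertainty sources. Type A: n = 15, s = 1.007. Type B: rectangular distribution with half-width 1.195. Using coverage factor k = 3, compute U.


u_A = s / sqrt(n) = 1.007 / sqrt(15) = 0.26000628
u_B = half_width / sqrt(3) = 1.195 / sqrt(3) = 0.68993357
uc = sqrt(u_A^2 + u_B^2) = sqrt(0.26000628^2 + 0.68993357^2) = 0.73730021
U = k * uc = 3 * 0.73730021
U = 2.2119

2.2119


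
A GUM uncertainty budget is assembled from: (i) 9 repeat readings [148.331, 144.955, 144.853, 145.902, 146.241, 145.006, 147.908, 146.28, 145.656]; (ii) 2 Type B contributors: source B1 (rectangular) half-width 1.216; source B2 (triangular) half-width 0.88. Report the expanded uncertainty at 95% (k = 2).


mean = (148.331 + 144.955 + 144.853 + 145.902 + 146.241 + 145.006 + 147.908 + 146.28 + 145.656) / 9 = 146.1257778
s = sqrt(sum((x - mean)^2)/(n-1)) = 1.2545784
u_A = s / sqrt(n) = 1.2545784 / sqrt(9) = 0.4181928
u_B1 = 1.216 / sqrt(3) = 0.70205793
u_B2 = 0.88 / sqrt(6) = 0.3592585
uc = sqrt(0.4181928^2 + 0.70205793^2 + 0.3592585^2) = 0.8926574
U = k * uc = 2 * 0.8926574
U = 1.7853

1.7853


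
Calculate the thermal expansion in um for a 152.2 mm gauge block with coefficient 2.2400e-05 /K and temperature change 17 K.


dL = L * alpha * dT
= 152.2 * 2.2400e-05 * 17
= 0.0579578 mm
dL_um = 0.0579578 * 1000 = 57.9578 um

57.9578


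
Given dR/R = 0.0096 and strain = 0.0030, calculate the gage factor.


GF = (dR/R) / epsilon
= 0.0096 / 0.0030
= 3.2000

3.2000


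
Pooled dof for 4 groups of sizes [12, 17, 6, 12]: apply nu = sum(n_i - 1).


nu = sum_i (n_i - 1)
nu = ((12 - 1) + (17 - 1) + (6 - 1) + (12 - 1))
nu = 11 + 16 + 5 + 11
nu = 43

43


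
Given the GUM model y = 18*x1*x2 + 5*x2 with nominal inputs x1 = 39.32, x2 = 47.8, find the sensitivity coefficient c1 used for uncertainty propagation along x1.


y = 18*x1*x2 + 5*x2
dy/dx1 = 18*x2
Evaluate at x2 = 47.8: c1 = 18 * 47.8
c1 = 860.4000

860.4000


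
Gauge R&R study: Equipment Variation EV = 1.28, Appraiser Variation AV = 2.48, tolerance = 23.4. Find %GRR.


GRR = sqrt(EV^2 + AV^2) = sqrt(1.28^2 + 2.48^2) = 2.7908422
%GRR = GRR / tol * 100 = 2.7908422 / 23.4 * 100
%GRR = 11.9267

11.9267


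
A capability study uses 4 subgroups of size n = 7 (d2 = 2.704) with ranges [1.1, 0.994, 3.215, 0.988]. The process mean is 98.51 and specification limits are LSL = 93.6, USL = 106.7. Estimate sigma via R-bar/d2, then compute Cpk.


R_bar = (1.1 + 0.994 + 3.215 + 0.988) / 4 = 1.57425
sigma = R_bar / d2 = 1.57425 / 2.704 = 0.58219305
Cp = (USL - LSL)/(6*sigma) = (106.7 - 93.6)/(6*0.58219305) = 3.7502
Cpu = (106.7 - 98.51)/(3*0.58219305) = 4.6892
Cpl = (98.51 - 93.6)/(3*0.58219305) = 2.8112
Cpk = min(Cpu, Cpl) = 2.8112

2.8112


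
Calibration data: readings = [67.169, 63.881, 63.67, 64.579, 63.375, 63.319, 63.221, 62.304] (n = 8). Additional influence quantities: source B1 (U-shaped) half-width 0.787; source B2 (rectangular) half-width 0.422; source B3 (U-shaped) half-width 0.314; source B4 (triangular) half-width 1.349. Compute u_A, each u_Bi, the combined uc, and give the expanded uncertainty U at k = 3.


mean = (67.169 + 63.881 + 63.67 + 64.579 + 63.375 + 63.319 + 63.221 + 62.304) / 8 = 63.93975
s = sqrt(sum((x - mean)^2)/(n-1)) = 1.4545233
u_A = s / sqrt(n) = 1.4545233 / sqrt(8) = 0.51425164
u_B1 = 0.787 / sqrt(2) = 0.55649304
u_B2 = 0.422 / sqrt(3) = 0.24364181
u_B3 = 0.314 / sqrt(2) = 0.22203153
u_B4 = 1.349 / sqrt(6) = 0.55072694
uc = sqrt(0.51425164^2 + 0.55649304^2 + 0.24364181^2 + 0.22203153^2 + 0.55072694^2) = 0.99302505
U = k * uc = 3 * 0.99302505
U = 2.9791

2.9791
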